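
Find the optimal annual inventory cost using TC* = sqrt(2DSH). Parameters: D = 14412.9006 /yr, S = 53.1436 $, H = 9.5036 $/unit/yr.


2*D*S*H = 14558629.9269
TC* = sqrt(14558629.9269) = 3815.5773

3815.5773 $/yr


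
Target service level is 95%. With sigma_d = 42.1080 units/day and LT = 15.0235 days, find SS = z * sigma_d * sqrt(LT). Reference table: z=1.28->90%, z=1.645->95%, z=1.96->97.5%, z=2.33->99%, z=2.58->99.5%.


From the table, SL = 95% corresponds to z = 1.645
sqrt(LT) = sqrt(15.0235) = 3.8760
SS = 1.645 * 42.1080 * 3.8760 = 268.4826

268.4826 units


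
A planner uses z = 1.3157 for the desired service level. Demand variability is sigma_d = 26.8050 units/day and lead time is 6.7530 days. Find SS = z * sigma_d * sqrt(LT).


sqrt(LT) = sqrt(6.7530) = 2.5987
SS = 1.3157 * 26.8050 * 2.5987 = 91.6476

91.6476 units


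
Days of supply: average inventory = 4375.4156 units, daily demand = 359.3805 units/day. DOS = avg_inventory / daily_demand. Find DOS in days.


DOS = 4375.4156 / 359.3805 = 12.1749

12.1749 days


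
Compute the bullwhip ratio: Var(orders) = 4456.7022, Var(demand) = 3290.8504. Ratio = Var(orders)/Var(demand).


BW = 4456.7022 / 3290.8504 = 1.3543

1.3543


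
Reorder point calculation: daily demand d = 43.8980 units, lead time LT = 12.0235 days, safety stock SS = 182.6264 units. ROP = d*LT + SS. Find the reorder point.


d*LT = 43.8980 * 12.0235 = 527.8076
ROP = 527.8076 + 182.6264 = 710.4340

710.4340 units


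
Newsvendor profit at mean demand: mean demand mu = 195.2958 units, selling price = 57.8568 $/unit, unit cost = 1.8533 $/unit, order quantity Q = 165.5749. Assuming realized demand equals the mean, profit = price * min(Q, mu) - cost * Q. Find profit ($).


Sales at mu = min(165.5749, 195.2958) = 165.5749
Revenue = 57.8568 * 165.5749 = 9579.6339
Total cost = 1.8533 * 165.5749 = 306.8600
Profit = 9579.6339 - 306.8600 = 9272.7739

9272.7739 $


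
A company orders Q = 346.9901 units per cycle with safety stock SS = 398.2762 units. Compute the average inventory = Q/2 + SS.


Q/2 = 173.4950
Avg = 173.4950 + 398.2762 = 571.7713

571.7713 units


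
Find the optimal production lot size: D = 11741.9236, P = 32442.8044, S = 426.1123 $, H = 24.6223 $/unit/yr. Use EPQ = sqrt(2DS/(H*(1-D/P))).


1 - D/P = 1 - 0.3619 = 0.6381
H*(1-D/P) = 15.7108
2DS = 10006756.1432
EPQ = sqrt(636933.7494) = 798.0813

798.0813 units


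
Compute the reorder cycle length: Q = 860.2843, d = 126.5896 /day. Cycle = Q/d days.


Cycle = 860.2843 / 126.5896 = 6.7959

6.7959 days


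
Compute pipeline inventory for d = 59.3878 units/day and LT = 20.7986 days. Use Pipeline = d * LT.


Pipeline = 59.3878 * 20.7986 = 1235.1831

1235.1831 units


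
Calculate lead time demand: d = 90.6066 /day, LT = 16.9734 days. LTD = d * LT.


LTD = 90.6066 * 16.9734 = 1537.9021

1537.9021 units


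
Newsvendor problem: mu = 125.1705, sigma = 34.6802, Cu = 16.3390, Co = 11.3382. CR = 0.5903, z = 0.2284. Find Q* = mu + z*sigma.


CR = Cu/(Cu+Co) = 16.3390/(16.3390+11.3382) = 0.5903
z = 0.2284
Q* = 125.1705 + 0.2284 * 34.6802 = 133.0915

133.0915 units


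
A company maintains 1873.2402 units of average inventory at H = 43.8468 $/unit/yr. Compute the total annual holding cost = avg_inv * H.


Cost = 1873.2402 * 43.8468 = 82135.5884

82135.5884 $/yr


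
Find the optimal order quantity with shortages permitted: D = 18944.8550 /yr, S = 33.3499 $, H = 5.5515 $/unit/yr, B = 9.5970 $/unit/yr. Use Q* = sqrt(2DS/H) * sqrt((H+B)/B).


sqrt(2DS/H) = 477.0927
sqrt((H+B)/B) = 1.2564
Q* = 477.0927 * 1.2564 = 599.4042

599.4042 units


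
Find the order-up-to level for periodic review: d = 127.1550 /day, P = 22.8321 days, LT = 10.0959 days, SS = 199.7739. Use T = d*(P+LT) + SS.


P + LT = 32.9280
d*(P+LT) = 127.1550 * 32.9280 = 4186.9598
T = 4186.9598 + 199.7739 = 4386.7337

4386.7337 units


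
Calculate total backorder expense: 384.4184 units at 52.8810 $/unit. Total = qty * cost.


Total = 384.4184 * 52.8810 = 20328.4294

20328.4294 $


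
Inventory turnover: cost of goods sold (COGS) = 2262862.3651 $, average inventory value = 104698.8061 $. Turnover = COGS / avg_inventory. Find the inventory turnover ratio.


Turnover = 2262862.3651 / 104698.8061 = 21.6131

21.6131


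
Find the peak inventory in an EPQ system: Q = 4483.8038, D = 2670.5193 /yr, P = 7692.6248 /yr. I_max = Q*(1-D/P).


D/P = 0.3472
1 - D/P = 0.6528
I_max = 4483.8038 * 0.6528 = 2927.2370

2927.2370 units


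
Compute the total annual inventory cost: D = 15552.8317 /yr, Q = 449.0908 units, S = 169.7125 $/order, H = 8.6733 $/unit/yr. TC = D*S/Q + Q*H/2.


Ordering cost = D*S/Q = 5877.4527
Holding cost = Q*H/2 = 1947.5496
TC = 5877.4527 + 1947.5496 = 7825.0024

7825.0024 $/yr


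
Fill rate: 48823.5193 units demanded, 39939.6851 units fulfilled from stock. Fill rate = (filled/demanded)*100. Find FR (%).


FR = 39939.6851 / 48823.5193 * 100 = 81.8042

81.8042%


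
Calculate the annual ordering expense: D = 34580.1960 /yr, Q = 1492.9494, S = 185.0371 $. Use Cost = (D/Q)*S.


Number of orders = D/Q = 23.1623
Cost = 23.1623 * 185.0371 = 4285.8915

4285.8915 $/yr


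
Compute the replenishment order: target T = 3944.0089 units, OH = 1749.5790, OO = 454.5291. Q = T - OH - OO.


Inventory position = OH + OO = 1749.5790 + 454.5291 = 2204.1081
Q = 3944.0089 - 2204.1081 = 1739.9008

1739.9008 units


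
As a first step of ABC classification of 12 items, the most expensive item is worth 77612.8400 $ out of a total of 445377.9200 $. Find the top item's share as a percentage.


Top item = 77612.8400
Total = 445377.9200
Percentage = 77612.8400 / 445377.9200 * 100 = 17.4263

17.4263%


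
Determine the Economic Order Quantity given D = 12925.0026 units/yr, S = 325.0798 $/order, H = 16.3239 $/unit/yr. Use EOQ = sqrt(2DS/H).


2*D*S = 2 * 12925.0026 * 325.0798 = 8403314.5204
2*D*S/H = 514785.9593
EOQ = sqrt(514785.9593) = 717.4859

717.4859 units


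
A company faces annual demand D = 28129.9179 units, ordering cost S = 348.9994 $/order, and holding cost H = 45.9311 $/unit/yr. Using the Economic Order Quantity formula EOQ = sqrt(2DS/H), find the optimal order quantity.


2*D*S = 2 * 28129.9179 * 348.9994 = 19634648.9383
2*D*S/H = 427480.4857
EOQ = sqrt(427480.4857) = 653.8199

653.8199 units


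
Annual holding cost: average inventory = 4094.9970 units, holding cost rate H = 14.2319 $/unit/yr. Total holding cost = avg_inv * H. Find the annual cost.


Cost = 4094.9970 * 14.2319 = 58279.5878

58279.5878 $/yr


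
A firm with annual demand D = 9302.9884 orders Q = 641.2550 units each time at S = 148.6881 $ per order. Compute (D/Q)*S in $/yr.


Number of orders = D/Q = 14.5075
Cost = 14.5075 * 148.6881 = 2157.0883

2157.0883 $/yr


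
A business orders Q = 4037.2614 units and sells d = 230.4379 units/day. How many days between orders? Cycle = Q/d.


Cycle = 4037.2614 / 230.4379 = 17.5200

17.5200 days


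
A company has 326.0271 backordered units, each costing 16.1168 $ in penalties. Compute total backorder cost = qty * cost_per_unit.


Total = 326.0271 * 16.1168 = 5254.5136

5254.5136 $


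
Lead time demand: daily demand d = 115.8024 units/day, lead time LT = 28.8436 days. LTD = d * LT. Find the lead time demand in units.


LTD = 115.8024 * 28.8436 = 3340.1581

3340.1581 units


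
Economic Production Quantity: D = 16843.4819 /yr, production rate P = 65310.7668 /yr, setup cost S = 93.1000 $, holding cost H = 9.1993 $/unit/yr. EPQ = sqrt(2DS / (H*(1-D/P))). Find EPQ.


1 - D/P = 1 - 0.2579 = 0.7421
H*(1-D/P) = 6.8268
2DS = 3136256.3298
EPQ = sqrt(459401.9773) = 677.7920

677.7920 units


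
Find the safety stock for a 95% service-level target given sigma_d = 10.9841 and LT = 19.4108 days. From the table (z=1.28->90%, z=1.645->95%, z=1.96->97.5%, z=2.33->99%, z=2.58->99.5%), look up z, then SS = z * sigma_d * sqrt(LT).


From the table, SL = 95% corresponds to z = 1.645
sqrt(LT) = sqrt(19.4108) = 4.4058
SS = 1.645 * 10.9841 * 4.4058 = 79.6072

79.6072 units


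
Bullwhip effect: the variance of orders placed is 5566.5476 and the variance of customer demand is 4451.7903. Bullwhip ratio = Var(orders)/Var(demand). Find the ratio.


BW = 5566.5476 / 4451.7903 = 1.2504

1.2504


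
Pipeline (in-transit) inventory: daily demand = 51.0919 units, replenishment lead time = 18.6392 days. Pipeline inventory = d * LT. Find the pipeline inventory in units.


Pipeline = 51.0919 * 18.6392 = 952.3121

952.3121 units


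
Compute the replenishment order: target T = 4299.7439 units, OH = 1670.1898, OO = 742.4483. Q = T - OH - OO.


Inventory position = OH + OO = 1670.1898 + 742.4483 = 2412.6381
Q = 4299.7439 - 2412.6381 = 1887.1058

1887.1058 units


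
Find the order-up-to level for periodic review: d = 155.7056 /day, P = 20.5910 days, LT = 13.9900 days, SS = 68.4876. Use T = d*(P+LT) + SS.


P + LT = 34.5810
d*(P+LT) = 155.7056 * 34.5810 = 5384.4554
T = 5384.4554 + 68.4876 = 5452.9430

5452.9430 units


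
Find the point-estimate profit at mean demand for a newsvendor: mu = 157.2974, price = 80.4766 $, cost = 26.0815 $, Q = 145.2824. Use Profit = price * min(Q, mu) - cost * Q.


Sales at mu = min(145.2824, 157.2974) = 145.2824
Revenue = 80.4766 * 145.2824 = 11691.8336
Total cost = 26.0815 * 145.2824 = 3789.1829
Profit = 11691.8336 - 3789.1829 = 7902.6507

7902.6507 $


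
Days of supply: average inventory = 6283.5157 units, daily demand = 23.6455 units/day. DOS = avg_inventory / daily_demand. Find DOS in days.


DOS = 6283.5157 / 23.6455 = 265.7383

265.7383 days


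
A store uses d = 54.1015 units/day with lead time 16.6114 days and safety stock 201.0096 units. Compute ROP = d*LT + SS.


d*LT = 54.1015 * 16.6114 = 898.7017
ROP = 898.7017 + 201.0096 = 1099.7113

1099.7113 units


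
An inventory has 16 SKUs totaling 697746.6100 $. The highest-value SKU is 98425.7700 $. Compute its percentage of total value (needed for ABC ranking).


Top item = 98425.7700
Total = 697746.6100
Percentage = 98425.7700 / 697746.6100 * 100 = 14.1062

14.1062%


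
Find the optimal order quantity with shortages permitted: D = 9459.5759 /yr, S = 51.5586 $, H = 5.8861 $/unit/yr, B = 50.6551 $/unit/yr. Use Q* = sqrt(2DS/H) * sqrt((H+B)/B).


sqrt(2DS/H) = 407.0873
sqrt((H+B)/B) = 1.0565
Q* = 407.0873 * 1.0565 = 430.0892

430.0892 units


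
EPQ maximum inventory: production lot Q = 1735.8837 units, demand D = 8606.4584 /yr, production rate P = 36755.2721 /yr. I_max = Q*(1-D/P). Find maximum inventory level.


D/P = 0.2342
1 - D/P = 0.7658
I_max = 1735.8837 * 0.7658 = 1329.4165

1329.4165 units


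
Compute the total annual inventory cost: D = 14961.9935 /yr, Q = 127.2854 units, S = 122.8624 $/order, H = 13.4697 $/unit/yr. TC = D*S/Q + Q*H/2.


Ordering cost = D*S/Q = 14442.0839
Holding cost = Q*H/2 = 857.2481
TC = 14442.0839 + 857.2481 = 15299.3320

15299.3320 $/yr


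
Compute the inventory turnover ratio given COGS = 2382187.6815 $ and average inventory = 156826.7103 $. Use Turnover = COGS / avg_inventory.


Turnover = 2382187.6815 / 156826.7103 = 15.1899

15.1899


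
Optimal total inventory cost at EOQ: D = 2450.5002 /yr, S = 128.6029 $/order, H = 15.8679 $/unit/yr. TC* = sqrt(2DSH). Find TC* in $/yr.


2*D*S*H = 10001265.4631
TC* = sqrt(10001265.4631) = 3162.4777

3162.4777 $/yr


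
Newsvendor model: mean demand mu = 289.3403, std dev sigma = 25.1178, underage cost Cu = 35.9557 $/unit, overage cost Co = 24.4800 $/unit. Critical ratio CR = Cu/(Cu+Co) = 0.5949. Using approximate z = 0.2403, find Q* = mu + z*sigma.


CR = Cu/(Cu+Co) = 35.9557/(35.9557+24.4800) = 0.5949
z = 0.2403
Q* = 289.3403 + 0.2403 * 25.1178 = 295.3761

295.3761 units


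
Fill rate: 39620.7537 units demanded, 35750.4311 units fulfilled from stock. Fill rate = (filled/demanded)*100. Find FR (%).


FR = 35750.4311 / 39620.7537 * 100 = 90.2316

90.2316%


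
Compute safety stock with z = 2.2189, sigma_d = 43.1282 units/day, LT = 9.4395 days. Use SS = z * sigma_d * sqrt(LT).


sqrt(LT) = sqrt(9.4395) = 3.0724
SS = 2.2189 * 43.1282 * 3.0724 = 294.0178

294.0178 units


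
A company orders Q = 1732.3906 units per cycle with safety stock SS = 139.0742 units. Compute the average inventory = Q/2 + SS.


Q/2 = 866.1953
Avg = 866.1953 + 139.0742 = 1005.2695

1005.2695 units


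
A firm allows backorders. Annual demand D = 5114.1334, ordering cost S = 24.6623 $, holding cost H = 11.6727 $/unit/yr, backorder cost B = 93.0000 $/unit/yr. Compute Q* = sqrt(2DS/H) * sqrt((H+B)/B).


sqrt(2DS/H) = 147.0050
sqrt((H+B)/B) = 1.0609
Q* = 147.0050 * 1.0609 = 155.9579

155.9579 units


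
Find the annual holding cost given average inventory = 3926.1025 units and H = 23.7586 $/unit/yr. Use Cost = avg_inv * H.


Cost = 3926.1025 * 23.7586 = 93278.6989

93278.6989 $/yr


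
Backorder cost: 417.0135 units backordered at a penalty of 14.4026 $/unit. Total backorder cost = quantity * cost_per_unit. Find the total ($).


Total = 417.0135 * 14.4026 = 6006.0786

6006.0786 $


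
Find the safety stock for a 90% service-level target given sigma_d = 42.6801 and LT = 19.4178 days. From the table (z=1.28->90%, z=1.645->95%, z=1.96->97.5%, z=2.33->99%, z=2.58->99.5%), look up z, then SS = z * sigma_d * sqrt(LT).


From the table, SL = 90% corresponds to z = 1.28
sqrt(LT) = sqrt(19.4178) = 4.4066
SS = 1.28 * 42.6801 * 4.4066 = 240.7329

240.7329 units


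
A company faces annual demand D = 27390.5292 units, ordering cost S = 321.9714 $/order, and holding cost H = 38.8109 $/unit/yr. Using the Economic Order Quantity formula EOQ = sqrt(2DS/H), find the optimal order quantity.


2*D*S = 2 * 27390.5292 * 321.9714 = 17637934.0665
2*D*S/H = 454458.2596
EOQ = sqrt(454458.2596) = 674.1352

674.1352 units


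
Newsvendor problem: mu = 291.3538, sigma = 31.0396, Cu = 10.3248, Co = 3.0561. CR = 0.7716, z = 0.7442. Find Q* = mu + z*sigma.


CR = Cu/(Cu+Co) = 10.3248/(10.3248+3.0561) = 0.7716
z = 0.7442
Q* = 291.3538 + 0.7442 * 31.0396 = 314.4535

314.4535 units


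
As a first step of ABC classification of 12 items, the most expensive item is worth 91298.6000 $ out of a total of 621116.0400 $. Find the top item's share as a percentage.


Top item = 91298.6000
Total = 621116.0400
Percentage = 91298.6000 / 621116.0400 * 100 = 14.6991

14.6991%


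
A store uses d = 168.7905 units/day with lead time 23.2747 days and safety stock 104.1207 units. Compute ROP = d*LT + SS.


d*LT = 168.7905 * 23.2747 = 3928.5483
ROP = 3928.5483 + 104.1207 = 4032.6690

4032.6690 units


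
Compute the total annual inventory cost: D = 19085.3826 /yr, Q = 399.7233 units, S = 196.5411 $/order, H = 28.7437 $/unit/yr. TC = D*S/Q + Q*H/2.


Ordering cost = D*S/Q = 9384.1467
Holding cost = Q*H/2 = 5744.7633
TC = 9384.1467 + 5744.7633 = 15128.9100

15128.9100 $/yr


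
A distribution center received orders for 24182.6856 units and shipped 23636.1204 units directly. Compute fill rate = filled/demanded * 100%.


FR = 23636.1204 / 24182.6856 * 100 = 97.7398

97.7398%


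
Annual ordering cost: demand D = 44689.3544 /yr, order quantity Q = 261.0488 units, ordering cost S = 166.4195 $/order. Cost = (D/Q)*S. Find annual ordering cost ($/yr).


Number of orders = D/Q = 171.1916
Cost = 171.1916 * 166.4195 = 28489.6158

28489.6158 $/yr


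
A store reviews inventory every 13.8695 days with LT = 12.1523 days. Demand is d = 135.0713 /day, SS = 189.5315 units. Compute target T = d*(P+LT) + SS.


P + LT = 26.0218
d*(P+LT) = 135.0713 * 26.0218 = 3514.7984
T = 3514.7984 + 189.5315 = 3704.3299

3704.3299 units


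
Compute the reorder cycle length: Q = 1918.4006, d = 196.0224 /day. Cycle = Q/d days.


Cycle = 1918.4006 / 196.0224 = 9.7866

9.7866 days


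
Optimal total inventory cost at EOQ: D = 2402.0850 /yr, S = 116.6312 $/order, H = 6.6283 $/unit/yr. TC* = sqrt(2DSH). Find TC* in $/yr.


2*D*S*H = 3713943.2859
TC* = sqrt(3713943.2859) = 1927.1594

1927.1594 $/yr


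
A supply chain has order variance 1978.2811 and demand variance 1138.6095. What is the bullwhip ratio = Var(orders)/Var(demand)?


BW = 1978.2811 / 1138.6095 = 1.7375

1.7375


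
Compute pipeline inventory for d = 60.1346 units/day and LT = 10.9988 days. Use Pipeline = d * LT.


Pipeline = 60.1346 * 10.9988 = 661.4084

661.4084 units


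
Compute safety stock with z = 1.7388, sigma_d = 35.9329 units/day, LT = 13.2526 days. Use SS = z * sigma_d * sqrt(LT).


sqrt(LT) = sqrt(13.2526) = 3.6404
SS = 1.7388 * 35.9329 * 3.6404 = 227.4534

227.4534 units


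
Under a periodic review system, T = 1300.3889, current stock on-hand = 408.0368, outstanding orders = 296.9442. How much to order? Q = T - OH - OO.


Inventory position = OH + OO = 408.0368 + 296.9442 = 704.9810
Q = 1300.3889 - 704.9810 = 595.4079

595.4079 units


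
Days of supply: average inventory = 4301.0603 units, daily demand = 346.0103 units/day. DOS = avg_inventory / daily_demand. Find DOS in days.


DOS = 4301.0603 / 346.0103 = 12.4304

12.4304 days


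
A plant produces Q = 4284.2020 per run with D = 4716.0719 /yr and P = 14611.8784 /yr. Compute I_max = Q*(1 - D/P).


D/P = 0.3228
1 - D/P = 0.6772
I_max = 4284.2020 * 0.6772 = 2901.4500

2901.4500 units


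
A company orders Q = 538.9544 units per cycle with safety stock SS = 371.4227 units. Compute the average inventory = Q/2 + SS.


Q/2 = 269.4772
Avg = 269.4772 + 371.4227 = 640.8999

640.8999 units


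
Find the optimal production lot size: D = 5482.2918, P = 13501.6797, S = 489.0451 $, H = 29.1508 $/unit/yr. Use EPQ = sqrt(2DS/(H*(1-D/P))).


1 - D/P = 1 - 0.4060 = 0.5940
H*(1-D/P) = 17.3143
2DS = 5362175.8831
EPQ = sqrt(309697.1133) = 556.5044

556.5044 units


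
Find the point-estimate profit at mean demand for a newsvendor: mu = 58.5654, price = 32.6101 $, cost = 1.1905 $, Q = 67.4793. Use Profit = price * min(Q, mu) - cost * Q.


Sales at mu = min(67.4793, 58.5654) = 58.5654
Revenue = 32.6101 * 58.5654 = 1909.8236
Total cost = 1.1905 * 67.4793 = 80.3341
Profit = 1909.8236 - 80.3341 = 1829.4894

1829.4894 $


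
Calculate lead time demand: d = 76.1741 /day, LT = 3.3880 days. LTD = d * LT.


LTD = 76.1741 * 3.3880 = 258.0779

258.0779 units


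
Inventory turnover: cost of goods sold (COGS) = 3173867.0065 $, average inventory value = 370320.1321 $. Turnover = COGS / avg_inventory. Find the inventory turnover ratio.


Turnover = 3173867.0065 / 370320.1321 = 8.5706

8.5706


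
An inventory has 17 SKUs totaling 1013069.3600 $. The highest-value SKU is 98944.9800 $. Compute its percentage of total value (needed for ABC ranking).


Top item = 98944.9800
Total = 1013069.3600
Percentage = 98944.9800 / 1013069.3600 * 100 = 9.7669

9.7669%


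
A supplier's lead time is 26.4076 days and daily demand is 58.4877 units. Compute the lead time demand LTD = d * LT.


LTD = 58.4877 * 26.4076 = 1544.5198

1544.5198 units


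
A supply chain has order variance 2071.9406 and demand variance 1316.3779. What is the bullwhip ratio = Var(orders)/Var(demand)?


BW = 2071.9406 / 1316.3779 = 1.5740

1.5740


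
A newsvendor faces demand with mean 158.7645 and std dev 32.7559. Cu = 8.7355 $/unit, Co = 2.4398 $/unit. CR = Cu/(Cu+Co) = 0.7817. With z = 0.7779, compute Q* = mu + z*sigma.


CR = Cu/(Cu+Co) = 8.7355/(8.7355+2.4398) = 0.7817
z = 0.7779
Q* = 158.7645 + 0.7779 * 32.7559 = 184.2453

184.2453 units


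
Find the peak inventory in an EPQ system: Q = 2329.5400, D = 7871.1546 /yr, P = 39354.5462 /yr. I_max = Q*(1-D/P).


D/P = 0.2000
1 - D/P = 0.8000
I_max = 2329.5400 * 0.8000 = 1863.6175

1863.6175 units


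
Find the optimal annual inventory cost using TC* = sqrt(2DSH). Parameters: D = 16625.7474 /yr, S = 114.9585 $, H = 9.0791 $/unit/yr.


2*D*S*H = 34705240.7541
TC* = sqrt(34705240.7541) = 5891.1154

5891.1154 $/yr


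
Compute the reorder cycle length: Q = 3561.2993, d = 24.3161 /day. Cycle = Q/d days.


Cycle = 3561.2993 / 24.3161 = 146.4585

146.4585 days


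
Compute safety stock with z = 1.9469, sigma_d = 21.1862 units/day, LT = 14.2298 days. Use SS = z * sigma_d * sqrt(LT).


sqrt(LT) = sqrt(14.2298) = 3.7722
SS = 1.9469 * 21.1862 * 3.7722 = 155.5952

155.5952 units


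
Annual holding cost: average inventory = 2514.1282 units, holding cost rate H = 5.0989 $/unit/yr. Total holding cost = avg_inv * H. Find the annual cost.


Cost = 2514.1282 * 5.0989 = 12819.2883

12819.2883 $/yr


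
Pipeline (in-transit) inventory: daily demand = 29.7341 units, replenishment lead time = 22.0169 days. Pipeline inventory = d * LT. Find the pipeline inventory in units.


Pipeline = 29.7341 * 22.0169 = 654.6527

654.6527 units


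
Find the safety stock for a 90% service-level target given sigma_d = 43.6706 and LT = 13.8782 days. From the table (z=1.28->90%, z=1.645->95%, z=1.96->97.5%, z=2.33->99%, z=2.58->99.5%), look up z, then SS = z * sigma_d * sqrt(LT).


From the table, SL = 90% corresponds to z = 1.28
sqrt(LT) = sqrt(13.8782) = 3.7253
SS = 1.28 * 43.6706 * 3.7253 = 208.2407

208.2407 units


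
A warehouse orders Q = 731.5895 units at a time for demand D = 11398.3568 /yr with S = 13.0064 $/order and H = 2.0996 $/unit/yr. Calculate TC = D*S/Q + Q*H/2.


Ordering cost = D*S/Q = 202.6431
Holding cost = Q*H/2 = 768.0227
TC = 202.6431 + 768.0227 = 970.6658

970.6658 $/yr


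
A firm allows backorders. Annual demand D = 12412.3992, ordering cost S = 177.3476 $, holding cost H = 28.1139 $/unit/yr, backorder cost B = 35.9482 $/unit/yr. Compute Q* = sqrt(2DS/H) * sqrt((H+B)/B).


sqrt(2DS/H) = 395.7264
sqrt((H+B)/B) = 1.3349
Q* = 395.7264 * 1.3349 = 528.2713

528.2713 units


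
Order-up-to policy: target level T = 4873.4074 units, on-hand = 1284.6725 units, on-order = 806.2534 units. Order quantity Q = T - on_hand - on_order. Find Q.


Inventory position = OH + OO = 1284.6725 + 806.2534 = 2090.9259
Q = 4873.4074 - 2090.9259 = 2782.4815

2782.4815 units


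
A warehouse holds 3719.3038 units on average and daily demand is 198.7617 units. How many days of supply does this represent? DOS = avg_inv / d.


DOS = 3719.3038 / 198.7617 = 18.7124

18.7124 days


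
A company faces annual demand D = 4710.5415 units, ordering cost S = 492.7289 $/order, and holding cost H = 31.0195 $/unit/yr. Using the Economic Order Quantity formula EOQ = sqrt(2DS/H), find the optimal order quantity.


2*D*S = 2 * 4710.5415 * 492.7289 = 4642039.8634
2*D*S/H = 149649.0873
EOQ = sqrt(149649.0873) = 386.8450

386.8450 units


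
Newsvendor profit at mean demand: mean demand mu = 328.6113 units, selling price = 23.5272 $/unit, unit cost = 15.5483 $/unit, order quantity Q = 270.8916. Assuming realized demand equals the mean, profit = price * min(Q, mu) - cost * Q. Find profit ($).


Sales at mu = min(270.8916, 328.6113) = 270.8916
Revenue = 23.5272 * 270.8916 = 6373.3209
Total cost = 15.5483 * 270.8916 = 4211.9039
Profit = 6373.3209 - 4211.9039 = 2161.4170

2161.4170 $


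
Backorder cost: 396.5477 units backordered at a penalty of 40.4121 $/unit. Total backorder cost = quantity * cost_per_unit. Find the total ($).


Total = 396.5477 * 40.4121 = 16025.3253

16025.3253 $


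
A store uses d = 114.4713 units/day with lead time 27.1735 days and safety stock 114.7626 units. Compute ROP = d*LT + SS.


d*LT = 114.4713 * 27.1735 = 3110.5859
ROP = 3110.5859 + 114.7626 = 3225.3485

3225.3485 units


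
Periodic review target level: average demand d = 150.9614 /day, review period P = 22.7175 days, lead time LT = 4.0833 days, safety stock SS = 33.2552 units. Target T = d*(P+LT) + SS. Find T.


P + LT = 26.8008
d*(P+LT) = 150.9614 * 26.8008 = 4045.8863
T = 4045.8863 + 33.2552 = 4079.1415

4079.1415 units


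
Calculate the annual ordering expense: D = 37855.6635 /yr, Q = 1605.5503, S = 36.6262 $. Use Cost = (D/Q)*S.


Number of orders = D/Q = 23.5780
Cost = 23.5780 * 36.6262 = 863.5725

863.5725 $/yr


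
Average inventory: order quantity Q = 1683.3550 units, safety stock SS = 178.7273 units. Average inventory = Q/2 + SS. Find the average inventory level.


Q/2 = 841.6775
Avg = 841.6775 + 178.7273 = 1020.4048

1020.4048 units


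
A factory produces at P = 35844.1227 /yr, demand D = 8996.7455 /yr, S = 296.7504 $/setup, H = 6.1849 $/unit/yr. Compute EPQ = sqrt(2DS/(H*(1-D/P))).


1 - D/P = 1 - 0.2510 = 0.7490
H*(1-D/P) = 4.6325
2DS = 5339575.6516
EPQ = sqrt(1152630.6200) = 1073.6064

1073.6064 units


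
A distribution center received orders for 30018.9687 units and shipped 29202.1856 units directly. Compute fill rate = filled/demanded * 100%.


FR = 29202.1856 / 30018.9687 * 100 = 97.2791

97.2791%


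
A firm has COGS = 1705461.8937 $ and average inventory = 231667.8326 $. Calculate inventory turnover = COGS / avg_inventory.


Turnover = 1705461.8937 / 231667.8326 = 7.3617

7.3617


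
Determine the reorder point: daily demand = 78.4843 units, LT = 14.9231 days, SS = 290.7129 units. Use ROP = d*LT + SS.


d*LT = 78.4843 * 14.9231 = 1171.2291
ROP = 1171.2291 + 290.7129 = 1461.9420

1461.9420 units


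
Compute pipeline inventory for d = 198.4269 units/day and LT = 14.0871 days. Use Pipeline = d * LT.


Pipeline = 198.4269 * 14.0871 = 2795.2596

2795.2596 units


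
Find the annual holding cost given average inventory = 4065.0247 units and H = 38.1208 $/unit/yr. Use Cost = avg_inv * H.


Cost = 4065.0247 * 38.1208 = 154961.9936

154961.9936 $/yr


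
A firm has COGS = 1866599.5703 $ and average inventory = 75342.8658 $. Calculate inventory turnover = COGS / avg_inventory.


Turnover = 1866599.5703 / 75342.8658 = 24.7747

24.7747


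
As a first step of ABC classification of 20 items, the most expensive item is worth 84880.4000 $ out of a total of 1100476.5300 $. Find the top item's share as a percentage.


Top item = 84880.4000
Total = 1100476.5300
Percentage = 84880.4000 / 1100476.5300 * 100 = 7.7131

7.7131%


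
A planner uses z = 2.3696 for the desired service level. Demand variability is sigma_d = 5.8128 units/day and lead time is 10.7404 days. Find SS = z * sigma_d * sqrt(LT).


sqrt(LT) = sqrt(10.7404) = 3.2773
SS = 2.3696 * 5.8128 * 3.2773 = 45.1409

45.1409 units


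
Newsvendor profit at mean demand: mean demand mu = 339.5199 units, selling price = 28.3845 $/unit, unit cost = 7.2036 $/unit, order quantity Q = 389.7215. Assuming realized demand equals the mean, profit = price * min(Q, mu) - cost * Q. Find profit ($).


Sales at mu = min(389.7215, 339.5199) = 339.5199
Revenue = 28.3845 * 339.5199 = 9637.1026
Total cost = 7.2036 * 389.7215 = 2807.3978
Profit = 9637.1026 - 2807.3978 = 6829.7048

6829.7048 $


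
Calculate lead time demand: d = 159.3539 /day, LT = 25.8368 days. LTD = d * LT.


LTD = 159.3539 * 25.8368 = 4117.1948

4117.1948 units


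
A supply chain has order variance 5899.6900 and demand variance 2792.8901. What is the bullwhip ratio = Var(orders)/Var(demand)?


BW = 5899.6900 / 2792.8901 = 2.1124

2.1124


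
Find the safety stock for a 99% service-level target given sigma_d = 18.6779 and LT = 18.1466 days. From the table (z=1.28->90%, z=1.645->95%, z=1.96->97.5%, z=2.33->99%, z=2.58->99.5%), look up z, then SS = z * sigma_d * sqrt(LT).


From the table, SL = 99% corresponds to z = 2.33
sqrt(LT) = sqrt(18.1466) = 4.2599
SS = 2.33 * 18.6779 * 4.2599 = 185.3880

185.3880 units


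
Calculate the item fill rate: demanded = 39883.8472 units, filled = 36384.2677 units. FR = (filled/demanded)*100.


FR = 36384.2677 / 39883.8472 * 100 = 91.2256

91.2256%


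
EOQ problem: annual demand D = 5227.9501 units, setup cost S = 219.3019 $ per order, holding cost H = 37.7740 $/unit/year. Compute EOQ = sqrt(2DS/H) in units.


2*D*S = 2 * 5227.9501 * 219.3019 = 2292998.7801
2*D*S/H = 60703.0968
EOQ = sqrt(60703.0968) = 246.3800

246.3800 units


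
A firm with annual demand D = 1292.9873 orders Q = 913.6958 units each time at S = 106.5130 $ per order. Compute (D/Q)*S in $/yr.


Number of orders = D/Q = 1.4151
Cost = 1.4151 * 106.5130 = 150.7285

150.7285 $/yr


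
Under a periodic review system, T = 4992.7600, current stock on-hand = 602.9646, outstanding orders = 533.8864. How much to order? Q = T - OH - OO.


Inventory position = OH + OO = 602.9646 + 533.8864 = 1136.8510
Q = 4992.7600 - 1136.8510 = 3855.9090

3855.9090 units


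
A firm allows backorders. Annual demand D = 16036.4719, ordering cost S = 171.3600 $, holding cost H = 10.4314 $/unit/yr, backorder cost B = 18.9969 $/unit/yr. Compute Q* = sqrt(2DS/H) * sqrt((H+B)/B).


sqrt(2DS/H) = 725.8600
sqrt((H+B)/B) = 1.2446
Q* = 725.8600 * 1.2446 = 903.4291

903.4291 units


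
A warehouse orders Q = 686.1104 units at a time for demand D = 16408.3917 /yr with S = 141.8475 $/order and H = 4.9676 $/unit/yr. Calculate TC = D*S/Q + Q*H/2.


Ordering cost = D*S/Q = 3392.2957
Holding cost = Q*H/2 = 1704.1610
TC = 3392.2957 + 1704.1610 = 5096.4567

5096.4567 $/yr


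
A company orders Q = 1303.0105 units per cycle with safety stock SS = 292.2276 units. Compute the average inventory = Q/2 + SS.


Q/2 = 651.5053
Avg = 651.5053 + 292.2276 = 943.7329

943.7329 units


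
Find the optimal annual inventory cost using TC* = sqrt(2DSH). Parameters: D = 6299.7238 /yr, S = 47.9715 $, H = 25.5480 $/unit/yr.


2*D*S*H = 15441579.1051
TC* = sqrt(15441579.1051) = 3929.5775

3929.5775 $/yr


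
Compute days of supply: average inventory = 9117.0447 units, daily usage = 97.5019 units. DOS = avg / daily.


DOS = 9117.0447 / 97.5019 = 93.5063

93.5063 days


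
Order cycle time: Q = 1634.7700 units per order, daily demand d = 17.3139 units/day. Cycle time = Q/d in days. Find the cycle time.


Cycle = 1634.7700 / 17.3139 = 94.4195

94.4195 days


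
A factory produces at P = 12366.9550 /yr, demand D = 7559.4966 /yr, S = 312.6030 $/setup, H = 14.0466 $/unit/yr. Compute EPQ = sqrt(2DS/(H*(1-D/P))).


1 - D/P = 1 - 0.6113 = 0.3887
H*(1-D/P) = 5.4604
2DS = 4726242.6313
EPQ = sqrt(865549.7665) = 930.3493

930.3493 units


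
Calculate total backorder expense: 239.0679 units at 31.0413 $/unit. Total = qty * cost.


Total = 239.0679 * 31.0413 = 7420.9784

7420.9784 $


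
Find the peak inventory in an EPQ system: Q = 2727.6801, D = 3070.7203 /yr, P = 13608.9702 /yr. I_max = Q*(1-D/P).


D/P = 0.2256
1 - D/P = 0.7744
I_max = 2727.6801 * 0.7744 = 2112.2079

2112.2079 units


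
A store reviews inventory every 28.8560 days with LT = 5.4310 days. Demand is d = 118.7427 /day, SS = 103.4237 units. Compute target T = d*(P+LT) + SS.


P + LT = 34.2870
d*(P+LT) = 118.7427 * 34.2870 = 4071.3310
T = 4071.3310 + 103.4237 = 4174.7547

4174.7547 units


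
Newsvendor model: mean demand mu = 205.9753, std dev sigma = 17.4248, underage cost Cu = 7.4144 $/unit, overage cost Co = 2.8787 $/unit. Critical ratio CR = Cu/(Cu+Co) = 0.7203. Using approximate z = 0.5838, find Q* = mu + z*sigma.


CR = Cu/(Cu+Co) = 7.4144/(7.4144+2.8787) = 0.7203
z = 0.5838
Q* = 205.9753 + 0.5838 * 17.4248 = 216.1479

216.1479 units


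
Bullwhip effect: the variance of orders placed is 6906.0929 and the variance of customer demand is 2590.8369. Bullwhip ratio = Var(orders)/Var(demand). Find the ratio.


BW = 6906.0929 / 2590.8369 = 2.6656

2.6656


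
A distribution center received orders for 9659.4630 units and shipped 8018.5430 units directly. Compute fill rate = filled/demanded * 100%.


FR = 8018.5430 / 9659.4630 * 100 = 83.0123

83.0123%


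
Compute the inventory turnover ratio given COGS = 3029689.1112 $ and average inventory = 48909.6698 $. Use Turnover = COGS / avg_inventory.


Turnover = 3029689.1112 / 48909.6698 = 61.9446

61.9446


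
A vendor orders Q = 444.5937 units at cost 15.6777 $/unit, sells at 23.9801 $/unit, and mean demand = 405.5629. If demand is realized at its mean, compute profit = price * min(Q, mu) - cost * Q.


Sales at mu = min(444.5937, 405.5629) = 405.5629
Revenue = 23.9801 * 405.5629 = 9725.4389
Total cost = 15.6777 * 444.5937 = 6970.2067
Profit = 9725.4389 - 6970.2067 = 2755.2322

2755.2322 $


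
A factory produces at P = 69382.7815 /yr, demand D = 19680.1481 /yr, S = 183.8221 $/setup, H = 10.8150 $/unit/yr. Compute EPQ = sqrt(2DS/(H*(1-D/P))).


1 - D/P = 1 - 0.2836 = 0.7164
H*(1-D/P) = 7.7474
2DS = 7235292.3041
EPQ = sqrt(933903.2015) = 966.3867

966.3867 units


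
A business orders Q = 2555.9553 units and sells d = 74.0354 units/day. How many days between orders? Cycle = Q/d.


Cycle = 2555.9553 / 74.0354 = 34.5234

34.5234 days


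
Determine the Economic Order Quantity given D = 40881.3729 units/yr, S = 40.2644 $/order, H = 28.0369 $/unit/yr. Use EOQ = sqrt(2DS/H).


2*D*S = 2 * 40881.3729 * 40.2644 = 3292127.9020
2*D*S/H = 117421.2521
EOQ = sqrt(117421.2521) = 342.6678

342.6678 units


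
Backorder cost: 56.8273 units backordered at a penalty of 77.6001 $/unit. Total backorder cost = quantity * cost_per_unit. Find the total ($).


Total = 56.8273 * 77.6001 = 4409.8042

4409.8042 $


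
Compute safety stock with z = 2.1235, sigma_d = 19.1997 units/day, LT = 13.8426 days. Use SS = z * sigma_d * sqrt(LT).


sqrt(LT) = sqrt(13.8426) = 3.7206
SS = 2.1235 * 19.1997 * 3.7206 = 151.6895

151.6895 units


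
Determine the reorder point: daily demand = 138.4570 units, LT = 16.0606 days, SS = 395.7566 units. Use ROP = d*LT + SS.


d*LT = 138.4570 * 16.0606 = 2223.7025
ROP = 2223.7025 + 395.7566 = 2619.4591

2619.4591 units


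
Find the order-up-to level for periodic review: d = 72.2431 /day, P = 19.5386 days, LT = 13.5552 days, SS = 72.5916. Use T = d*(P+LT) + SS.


P + LT = 33.0938
d*(P+LT) = 72.2431 * 33.0938 = 2390.7987
T = 2390.7987 + 72.5916 = 2463.3903

2463.3903 units


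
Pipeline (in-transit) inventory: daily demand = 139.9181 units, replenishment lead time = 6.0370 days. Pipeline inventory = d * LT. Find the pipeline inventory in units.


Pipeline = 139.9181 * 6.0370 = 844.6856

844.6856 units


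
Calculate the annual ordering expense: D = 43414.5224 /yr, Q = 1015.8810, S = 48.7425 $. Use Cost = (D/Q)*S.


Number of orders = D/Q = 42.7358
Cost = 42.7358 * 48.7425 = 2083.0514

2083.0514 $/yr


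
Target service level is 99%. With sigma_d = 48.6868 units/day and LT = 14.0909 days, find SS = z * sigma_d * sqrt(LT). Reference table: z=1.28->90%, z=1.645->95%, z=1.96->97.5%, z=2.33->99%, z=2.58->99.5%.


From the table, SL = 99% corresponds to z = 2.33
sqrt(LT) = sqrt(14.0909) = 3.7538
SS = 2.33 * 48.6868 * 3.7538 = 425.8303

425.8303 units


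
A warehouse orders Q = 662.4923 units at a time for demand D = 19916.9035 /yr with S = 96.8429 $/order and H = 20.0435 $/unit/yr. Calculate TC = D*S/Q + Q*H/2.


Ordering cost = D*S/Q = 2911.4462
Holding cost = Q*H/2 = 6639.3322
TC = 2911.4462 + 6639.3322 = 9550.7784

9550.7784 $/yr


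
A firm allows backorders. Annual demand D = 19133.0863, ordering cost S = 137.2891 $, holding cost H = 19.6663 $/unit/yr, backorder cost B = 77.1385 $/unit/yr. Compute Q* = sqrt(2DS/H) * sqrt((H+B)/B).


sqrt(2DS/H) = 516.8496
sqrt((H+B)/B) = 1.1202
Q* = 516.8496 * 1.1202 = 578.9980

578.9980 units


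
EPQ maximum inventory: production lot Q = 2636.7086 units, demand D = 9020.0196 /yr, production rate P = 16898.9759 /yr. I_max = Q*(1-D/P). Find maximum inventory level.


D/P = 0.5338
1 - D/P = 0.4662
I_max = 2636.7086 * 0.4662 = 1229.3356

1229.3356 units


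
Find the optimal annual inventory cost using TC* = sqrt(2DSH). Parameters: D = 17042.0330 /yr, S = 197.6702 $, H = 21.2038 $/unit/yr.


2*D*S*H = 142858569.9680
TC* = sqrt(142858569.9680) = 11952.3458

11952.3458 $/yr


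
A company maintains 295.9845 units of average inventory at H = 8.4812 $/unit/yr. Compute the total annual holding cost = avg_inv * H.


Cost = 295.9845 * 8.4812 = 2510.3037

2510.3037 $/yr


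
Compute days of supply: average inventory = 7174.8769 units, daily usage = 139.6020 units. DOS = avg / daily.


DOS = 7174.8769 / 139.6020 = 51.3952

51.3952 days


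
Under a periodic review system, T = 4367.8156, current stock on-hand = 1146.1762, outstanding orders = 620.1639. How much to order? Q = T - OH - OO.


Inventory position = OH + OO = 1146.1762 + 620.1639 = 1766.3401
Q = 4367.8156 - 1766.3401 = 2601.4755

2601.4755 units


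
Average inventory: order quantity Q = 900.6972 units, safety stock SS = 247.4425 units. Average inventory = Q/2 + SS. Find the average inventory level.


Q/2 = 450.3486
Avg = 450.3486 + 247.4425 = 697.7911

697.7911 units


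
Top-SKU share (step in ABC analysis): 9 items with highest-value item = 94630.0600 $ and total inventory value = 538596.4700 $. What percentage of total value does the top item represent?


Top item = 94630.0600
Total = 538596.4700
Percentage = 94630.0600 / 538596.4700 * 100 = 17.5698

17.5698%


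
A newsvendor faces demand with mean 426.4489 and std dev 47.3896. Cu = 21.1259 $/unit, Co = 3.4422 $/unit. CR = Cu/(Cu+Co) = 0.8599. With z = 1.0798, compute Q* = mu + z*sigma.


CR = Cu/(Cu+Co) = 21.1259/(21.1259+3.4422) = 0.8599
z = 1.0798
Q* = 426.4489 + 1.0798 * 47.3896 = 477.6202

477.6202 units


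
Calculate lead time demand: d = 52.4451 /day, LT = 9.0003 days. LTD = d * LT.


LTD = 52.4451 * 9.0003 = 472.0216

472.0216 units


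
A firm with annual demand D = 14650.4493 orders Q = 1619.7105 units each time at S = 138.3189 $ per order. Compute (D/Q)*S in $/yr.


Number of orders = D/Q = 9.0451
Cost = 9.0451 * 138.3189 = 1251.1088

1251.1088 $/yr


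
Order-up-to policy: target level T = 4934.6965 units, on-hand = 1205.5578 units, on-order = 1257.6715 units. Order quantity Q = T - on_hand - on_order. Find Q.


Inventory position = OH + OO = 1205.5578 + 1257.6715 = 2463.2293
Q = 4934.6965 - 2463.2293 = 2471.4672

2471.4672 units


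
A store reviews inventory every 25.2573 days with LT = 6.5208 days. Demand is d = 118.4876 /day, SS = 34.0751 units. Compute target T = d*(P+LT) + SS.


P + LT = 31.7781
d*(P+LT) = 118.4876 * 31.7781 = 3765.3108
T = 3765.3108 + 34.0751 = 3799.3859

3799.3859 units


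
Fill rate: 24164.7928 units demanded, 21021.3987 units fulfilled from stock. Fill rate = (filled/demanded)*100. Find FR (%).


FR = 21021.3987 / 24164.7928 * 100 = 86.9918

86.9918%


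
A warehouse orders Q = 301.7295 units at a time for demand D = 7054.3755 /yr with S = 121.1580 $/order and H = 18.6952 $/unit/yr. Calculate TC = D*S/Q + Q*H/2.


Ordering cost = D*S/Q = 2832.6499
Holding cost = Q*H/2 = 2820.4467
TC = 2832.6499 + 2820.4467 = 5653.0965

5653.0965 $/yr


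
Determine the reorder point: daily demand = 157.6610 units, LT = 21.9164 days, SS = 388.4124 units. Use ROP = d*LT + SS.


d*LT = 157.6610 * 21.9164 = 3455.3615
ROP = 3455.3615 + 388.4124 = 3843.7739

3843.7739 units


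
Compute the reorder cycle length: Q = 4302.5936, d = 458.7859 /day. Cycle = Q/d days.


Cycle = 4302.5936 / 458.7859 = 9.3782

9.3782 days


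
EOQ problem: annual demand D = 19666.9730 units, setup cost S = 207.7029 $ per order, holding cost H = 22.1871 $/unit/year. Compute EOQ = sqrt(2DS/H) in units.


2*D*S = 2 * 19666.9730 * 207.7029 = 8169774.6526
2*D*S/H = 368221.8340
EOQ = sqrt(368221.8340) = 606.8128

606.8128 units


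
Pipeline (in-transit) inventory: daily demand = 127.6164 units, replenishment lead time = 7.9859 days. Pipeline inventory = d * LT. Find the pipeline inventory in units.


Pipeline = 127.6164 * 7.9859 = 1019.1318

1019.1318 units


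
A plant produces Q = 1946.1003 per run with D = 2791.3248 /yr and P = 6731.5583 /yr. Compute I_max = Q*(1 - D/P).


D/P = 0.4147
1 - D/P = 0.5853
I_max = 1946.1003 * 0.5853 = 1139.1255

1139.1255 units
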